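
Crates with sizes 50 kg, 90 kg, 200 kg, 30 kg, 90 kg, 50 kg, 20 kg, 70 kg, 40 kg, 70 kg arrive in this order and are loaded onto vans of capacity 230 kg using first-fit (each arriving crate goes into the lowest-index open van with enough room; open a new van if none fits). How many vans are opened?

4

  50 → van 1 (new)  [load 50/230]
  90 → van 1  [load 140/230]
  200 → van 2 (new)  [load 200/230]
  30 → van 1  [load 170/230]
  90 → van 3 (new)  [load 90/230]
  50 → van 1  [load 220/230]
  20 → van 2  [load 220/230]
  70 → van 3  [load 160/230]
  40 → van 3  [load 200/230]
  70 → van 4 (new)  [load 70/230]
4 vans opened.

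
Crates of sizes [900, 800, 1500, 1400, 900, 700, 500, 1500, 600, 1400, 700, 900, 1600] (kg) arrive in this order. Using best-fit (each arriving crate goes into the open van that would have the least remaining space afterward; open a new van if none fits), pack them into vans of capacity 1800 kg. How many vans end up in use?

  900 → van 1 (new)  [load 900/1800]
  800 → van 1  [load 1700/1800]
  1500 → van 2 (new)  [load 1500/1800]
  1400 → van 3 (new)  [load 1400/1800]
  900 → van 4 (new)  [load 900/1800]
  700 → van 4  [load 1600/1800]
  500 → van 5 (new)  [load 500/1800]
  1500 → van 6 (new)  [load 1500/1800]
  600 → van 5  [load 1100/1800]
  1400 → van 7 (new)  [load 1400/1800]
  700 → van 5  [load 1800/1800]
  900 → van 8 (new)  [load 900/1800]
  1600 → van 9 (new)  [load 1600/1800]
9 vans opened.

9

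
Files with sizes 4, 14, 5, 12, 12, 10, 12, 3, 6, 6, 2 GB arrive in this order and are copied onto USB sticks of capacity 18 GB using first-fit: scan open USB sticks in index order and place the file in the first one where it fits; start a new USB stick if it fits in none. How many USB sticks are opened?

  4 → USB stick 1 (new)  [load 4/18]
  14 → USB stick 1  [load 18/18]
  5 → USB stick 2 (new)  [load 5/18]
  12 → USB stick 2  [load 17/18]
  12 → USB stick 3 (new)  [load 12/18]
  10 → USB stick 4 (new)  [load 10/18]
  12 → USB stick 5 (new)  [load 12/18]
  3 → USB stick 3  [load 15/18]
  6 → USB stick 4  [load 16/18]
  6 → USB stick 5  [load 18/18]
  2 → USB stick 3  [load 17/18]
5 USB sticks opened.

5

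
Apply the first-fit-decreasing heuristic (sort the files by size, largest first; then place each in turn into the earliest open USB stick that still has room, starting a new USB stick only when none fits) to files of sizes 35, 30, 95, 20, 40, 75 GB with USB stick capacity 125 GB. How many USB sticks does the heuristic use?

Sorted descending: 95, 75, 40, 35, 30, 20.
  95 → USB stick 1 (new)  [load 95/125]
  75 → USB stick 2 (new)  [load 75/125]
  40 → USB stick 2  [load 115/125]
  35 → USB stick 3 (new)  [load 35/125]
  30 → USB stick 1  [load 125/125]
  20 → USB stick 3  [load 55/125]
3 USB sticks opened.

3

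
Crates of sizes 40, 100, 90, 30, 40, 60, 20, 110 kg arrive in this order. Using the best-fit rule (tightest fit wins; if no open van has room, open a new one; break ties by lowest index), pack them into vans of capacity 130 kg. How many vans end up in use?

4

  40 → van 1 (new)  [load 40/130]
  100 → van 2 (new)  [load 100/130]
  90 → van 1  [load 130/130]
  30 → van 2  [load 130/130]
  40 → van 3 (new)  [load 40/130]
  60 → van 3  [load 100/130]
  20 → van 3  [load 120/130]
  110 → van 4 (new)  [load 110/130]
4 vans opened.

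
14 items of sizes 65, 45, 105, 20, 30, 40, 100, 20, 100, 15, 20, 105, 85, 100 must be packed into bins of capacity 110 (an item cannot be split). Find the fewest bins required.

Total = 105 + 105 + 100 + 100 + 100 + 85 + 65 + 45 + 40 + 30 + 20 + 20 + 20 + 15 = 850.
Lower bound: ⌈850/110⌉ = 8 bins.
A packing using 9 bins:
  bin 1: 105 = 105
  bin 2: 105 = 105
  bin 3: 100 = 100
  bin 4: 100 = 100
  bin 5: 100 = 100
  bin 6: 85 + 20 = 105
  bin 7: 65 + 45 = 110
  bin 8: 40 + 30 + 20 + 20 = 110
  bin 9: 15 = 15
No arrangement into 8 bins stays within capacity, so 9 is optimal.

9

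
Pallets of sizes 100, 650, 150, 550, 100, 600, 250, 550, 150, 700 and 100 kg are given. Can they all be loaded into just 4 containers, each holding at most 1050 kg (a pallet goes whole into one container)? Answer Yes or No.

Total = 3900 kg; ⌈3900/1050⌉ = 4.
5 pallets each exceed half the capacity and cannot share a container, forcing at least 5 containers.
At least 5 containers are required, but only 4 are allowed.

No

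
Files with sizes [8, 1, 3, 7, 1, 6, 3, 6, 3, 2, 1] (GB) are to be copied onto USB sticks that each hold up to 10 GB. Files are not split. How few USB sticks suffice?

5

Total = 8 + 7 + 6 + 6 + 3 + 3 + 3 + 2 + 1 + 1 + 1 = 41 GB.
Lower bound: ⌈41/10⌉ = 5 USB sticks.
A packing using 5 USB sticks:
  USB stick 1: 8 + 2 = 10
  USB stick 2: 7 + 3 = 10
  USB stick 3: 6 + 3 + 1 = 10
  USB stick 4: 6 + 3 + 1 = 10
  USB stick 5: 1 = 1
This matches the lower bound, so 5 is optimal.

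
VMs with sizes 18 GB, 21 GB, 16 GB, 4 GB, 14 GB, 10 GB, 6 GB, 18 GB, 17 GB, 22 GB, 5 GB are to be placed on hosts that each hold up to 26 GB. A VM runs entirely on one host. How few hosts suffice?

Total = 22 + 21 + 18 + 18 + 17 + 16 + 14 + 10 + 6 + 5 + 4 = 151 GB.
Lower bound: ⌈151/26⌉ = 6 hosts.
Also, 7 VMs each exceed 13 GB, and no two of those can share a host, so at least 7 hosts are needed.
A packing using 7 hosts:
  host 1: 22 + 4 = 26
  host 2: 21 + 5 = 26
  host 3: 18 + 6 = 24
  host 4: 18 = 18
  host 5: 17 = 17
  host 6: 16 + 10 = 26
  host 7: 14 = 14
This matches the lower bound, so 7 is optimal.

7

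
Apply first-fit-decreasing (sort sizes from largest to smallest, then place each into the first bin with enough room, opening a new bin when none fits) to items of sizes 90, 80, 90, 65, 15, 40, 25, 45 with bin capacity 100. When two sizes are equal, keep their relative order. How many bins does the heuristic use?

5

Sorted descending: 90, 90, 80, 65, 45, 40, 25, 15.
  90 → bin 1 (new)  [load 90/100]
  90 → bin 2 (new)  [load 90/100]
  80 → bin 3 (new)  [load 80/100]
  65 → bin 4 (new)  [load 65/100]
  45 → bin 5 (new)  [load 45/100]
  40 → bin 5  [load 85/100]
  25 → bin 4  [load 90/100]
  15 → bin 3  [load 95/100]
5 bins opened.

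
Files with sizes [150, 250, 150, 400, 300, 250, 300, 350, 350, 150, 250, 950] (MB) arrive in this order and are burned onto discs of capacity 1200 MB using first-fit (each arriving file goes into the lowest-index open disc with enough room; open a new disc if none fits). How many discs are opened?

4

  150 → disc 1 (new)  [load 150/1200]
  250 → disc 1  [load 400/1200]
  150 → disc 1  [load 550/1200]
  400 → disc 1  [load 950/1200]
  300 → disc 2 (new)  [load 300/1200]
  250 → disc 1  [load 1200/1200]
  300 → disc 2  [load 600/1200]
  350 → disc 2  [load 950/1200]
  350 → disc 3 (new)  [load 350/1200]
  150 → disc 2  [load 1100/1200]
  250 → disc 3  [load 600/1200]
  950 → disc 4 (new)  [load 950/1200]
4 discs opened.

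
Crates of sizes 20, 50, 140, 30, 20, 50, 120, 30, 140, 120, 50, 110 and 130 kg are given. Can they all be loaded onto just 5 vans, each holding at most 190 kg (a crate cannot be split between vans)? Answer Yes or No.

No

Total = 1010 kg; ⌈1010/190⌉ = 6.
At least 6 vans are required, but only 5 are allowed.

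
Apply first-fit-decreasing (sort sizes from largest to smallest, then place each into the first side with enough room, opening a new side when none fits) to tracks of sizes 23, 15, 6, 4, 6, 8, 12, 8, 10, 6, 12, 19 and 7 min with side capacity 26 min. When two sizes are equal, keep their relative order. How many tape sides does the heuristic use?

Sorted descending: 23, 19, 15, 12, 12, 10, 8, 8, 7, 6, 6, 6, 4.
  23 → side 1 (new)  [load 23/26]
  19 → side 2 (new)  [load 19/26]
  15 → side 3 (new)  [load 15/26]
  12 → side 4 (new)  [load 12/26]
  12 → side 4  [load 24/26]
  10 → side 3  [load 25/26]
  8 → side 5 (new)  [load 8/26]
  8 → side 5  [load 16/26]
  7 → side 2  [load 26/26]
  6 → side 5  [load 22/26]
  6 → side 6 (new)  [load 6/26]
  6 → side 6  [load 12/26]
  4 → side 5  [load 26/26]
6 tape sides opened.

6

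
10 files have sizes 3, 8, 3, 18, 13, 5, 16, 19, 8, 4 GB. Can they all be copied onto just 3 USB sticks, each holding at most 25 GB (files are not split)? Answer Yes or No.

No

Total = 97 GB; ⌈97/25⌉ = 4.
At least 4 USB sticks are required, but only 3 are allowed.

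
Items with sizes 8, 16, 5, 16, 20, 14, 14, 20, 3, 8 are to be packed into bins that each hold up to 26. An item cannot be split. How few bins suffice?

Total = 20 + 20 + 16 + 16 + 14 + 14 + 8 + 8 + 5 + 3 = 124.
Lower bound: ⌈124/26⌉ = 5 bins.
Also, 6 items each exceed 13, and no two of those can share a bin, so at least 6 bins are needed.
A packing using 6 bins:
  bin 1: 20 + 5 = 25
  bin 2: 20 + 3 = 23
  bin 3: 16 + 8 = 24
  bin 4: 16 + 8 = 24
  bin 5: 14 = 14
  bin 6: 14 = 14
This matches the lower bound, so 6 is optimal.

6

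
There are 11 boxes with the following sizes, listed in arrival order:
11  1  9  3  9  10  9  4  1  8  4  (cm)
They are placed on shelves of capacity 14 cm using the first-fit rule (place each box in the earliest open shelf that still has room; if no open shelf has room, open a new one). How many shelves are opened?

  11 → shelf 1 (new)  [load 11/14]
  1 → shelf 1  [load 12/14]
  9 → shelf 2 (new)  [load 9/14]
  3 → shelf 2  [load 12/14]
  9 → shelf 3 (new)  [load 9/14]
  10 → shelf 4 (new)  [load 10/14]
  9 → shelf 5 (new)  [load 9/14]
  4 → shelf 3  [load 13/14]
  1 → shelf 1  [load 13/14]
  8 → shelf 6 (new)  [load 8/14]
  4 → shelf 4  [load 14/14]
6 shelves opened.

6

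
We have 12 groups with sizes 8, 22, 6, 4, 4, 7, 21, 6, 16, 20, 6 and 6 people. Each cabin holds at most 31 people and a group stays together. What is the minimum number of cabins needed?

5

Total = 22 + 21 + 20 + 16 + 8 + 7 + 6 + 6 + 6 + 6 + 4 + 4 = 126 people.
Lower bound: ⌈126/31⌉ = 5 cabins.
A packing using 5 cabins:
  cabin 1: 22 + 8 = 30
  cabin 2: 21 + 7 = 28
  cabin 3: 20 + 6 + 4 = 30
  cabin 4: 16 + 6 + 6 = 28
  cabin 5: 6 + 4 = 10
This matches the lower bound, so 5 is optimal.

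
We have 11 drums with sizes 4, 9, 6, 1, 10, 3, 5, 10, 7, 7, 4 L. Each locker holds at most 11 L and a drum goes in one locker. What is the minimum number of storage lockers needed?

7

Total = 10 + 10 + 9 + 7 + 7 + 6 + 5 + 4 + 4 + 3 + 1 = 66 L.
Lower bound: ⌈66/11⌉ = 6 storage lockers.
A packing using 7 storage lockers:
  locker 1: 10 + 1 = 11
  locker 2: 10 = 10
  locker 3: 9 = 9
  locker 4: 7 + 4 = 11
  locker 5: 7 + 4 = 11
  locker 6: 6 + 5 = 11
  locker 7: 3 = 3
No arrangement into 6 storage lockers stays within capacity, so 7 is optimal.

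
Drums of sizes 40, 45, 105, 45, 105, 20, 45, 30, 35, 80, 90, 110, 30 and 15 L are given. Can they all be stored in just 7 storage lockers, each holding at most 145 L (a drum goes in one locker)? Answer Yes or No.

A valid assignment using 6 storage lockers:
  locker 1: 110 + 35 = 145
  locker 2: 105 + 40 = 145
  locker 3: 105 + 30 = 135
  locker 4: 90 + 45 = 135
  locker 5: 80 + 45 + 20 = 145
  locker 6: 45 + 30 + 15 = 90
That uses only 6 ≤ 7, so 7 storage lockers are enough.

Yes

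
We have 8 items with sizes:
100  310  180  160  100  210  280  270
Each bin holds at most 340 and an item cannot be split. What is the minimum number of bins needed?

6

Total = 310 + 280 + 270 + 210 + 180 + 160 + 100 + 100 = 1610.
Lower bound: ⌈1610/340⌉ = 5 bins.
A packing using 6 bins:
  bin 1: 310 = 310
  bin 2: 280 = 280
  bin 3: 270 = 270
  bin 4: 210 + 100 = 310
  bin 5: 180 + 160 = 340
  bin 6: 100 = 100
No arrangement into 5 bins stays within capacity, so 6 is optimal.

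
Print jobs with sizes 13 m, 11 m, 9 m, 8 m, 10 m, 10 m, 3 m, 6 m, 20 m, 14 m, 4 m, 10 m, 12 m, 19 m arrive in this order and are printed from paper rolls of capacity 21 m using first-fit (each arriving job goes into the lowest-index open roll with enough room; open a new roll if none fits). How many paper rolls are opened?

  13 → roll 1 (new)  [load 13/21]
  11 → roll 2 (new)  [load 11/21]
  9 → roll 2  [load 20/21]
  8 → roll 1  [load 21/21]
  10 → roll 3 (new)  [load 10/21]
  10 → roll 3  [load 20/21]
  3 → roll 4 (new)  [load 3/21]
  6 → roll 4  [load 9/21]
  20 → roll 5 (new)  [load 20/21]
  14 → roll 6 (new)  [load 14/21]
  4 → roll 4  [load 13/21]
  10 → roll 7 (new)  [load 10/21]
  12 → roll 8 (new)  [load 12/21]
  19 → roll 9 (new)  [load 19/21]
9 paper rolls opened.

9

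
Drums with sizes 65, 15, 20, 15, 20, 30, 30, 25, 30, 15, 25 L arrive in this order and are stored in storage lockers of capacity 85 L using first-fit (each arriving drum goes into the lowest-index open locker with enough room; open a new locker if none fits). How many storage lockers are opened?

4

  65 → locker 1 (new)  [load 65/85]
  15 → locker 1  [load 80/85]
  20 → locker 2 (new)  [load 20/85]
  15 → locker 2  [load 35/85]
  20 → locker 2  [load 55/85]
  30 → locker 2  [load 85/85]
  30 → locker 3 (new)  [load 30/85]
  25 → locker 3  [load 55/85]
  30 → locker 3  [load 85/85]
  15 → locker 4 (new)  [load 15/85]
  25 → locker 4  [load 40/85]
4 storage lockers opened.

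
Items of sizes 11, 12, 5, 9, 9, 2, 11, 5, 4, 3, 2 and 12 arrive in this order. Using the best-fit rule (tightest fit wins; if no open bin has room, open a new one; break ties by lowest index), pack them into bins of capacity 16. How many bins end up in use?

  11 → bin 1 (new)  [load 11/16]
  12 → bin 2 (new)  [load 12/16]
  5 → bin 1  [load 16/16]
  9 → bin 3 (new)  [load 9/16]
  9 → bin 4 (new)  [load 9/16]
  2 → bin 2  [load 14/16]
  11 → bin 5 (new)  [load 11/16]
  5 → bin 5  [load 16/16]
  4 → bin 3  [load 13/16]
  3 → bin 3  [load 16/16]
  2 → bin 2  [load 16/16]
  12 → bin 6 (new)  [load 12/16]
6 bins opened.

6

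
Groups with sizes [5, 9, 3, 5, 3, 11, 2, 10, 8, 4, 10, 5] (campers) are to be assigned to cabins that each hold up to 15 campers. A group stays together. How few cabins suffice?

5

Total = 11 + 10 + 10 + 9 + 8 + 5 + 5 + 5 + 4 + 3 + 3 + 2 = 75 campers.
Lower bound: ⌈75/15⌉ = 5 cabins.
A packing using 5 cabins:
  cabin 1: 11 + 4 = 15
  cabin 2: 10 + 5 = 15
  cabin 3: 10 + 5 = 15
  cabin 4: 9 + 3 + 3 = 15
  cabin 5: 8 + 5 + 2 = 15
This matches the lower bound, so 5 is optimal.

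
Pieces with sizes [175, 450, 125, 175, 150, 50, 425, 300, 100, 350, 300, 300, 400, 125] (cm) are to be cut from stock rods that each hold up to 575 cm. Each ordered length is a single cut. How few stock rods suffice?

Total = 450 + 425 + 400 + 350 + 300 + 300 + 300 + 175 + 175 + 150 + 125 + 125 + 100 + 50 = 3425 cm.
Lower bound: ⌈3425/575⌉ = 6 stock rods.
Also, 7 pieces each exceed 575/2 cm, and no two of those can share a stock rod, so at least 7 stock rods are needed.
A packing using 7 stock rods:
  stock rod 1: 450 + 125 = 575
  stock rod 2: 425 + 150 = 575
  stock rod 3: 400 + 175 = 575
  stock rod 4: 350 + 175 + 50 = 575
  stock rod 5: 300 + 125 + 100 = 525
  stock rod 6: 300 = 300
  stock rod 7: 300 = 300
This matches the lower bound, so 7 is optimal.

7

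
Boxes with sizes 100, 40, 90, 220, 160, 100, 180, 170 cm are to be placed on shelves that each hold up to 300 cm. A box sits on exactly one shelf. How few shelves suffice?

Total = 220 + 180 + 170 + 160 + 100 + 100 + 90 + 40 = 1060 cm.
Lower bound: ⌈1060/300⌉ = 4 shelves.
A packing using 4 shelves:
  shelf 1: 220 + 40 = 260
  shelf 2: 180 + 100 = 280
  shelf 3: 170 + 100 = 270
  shelf 4: 160 + 90 = 250
This matches the lower bound, so 4 is optimal.

4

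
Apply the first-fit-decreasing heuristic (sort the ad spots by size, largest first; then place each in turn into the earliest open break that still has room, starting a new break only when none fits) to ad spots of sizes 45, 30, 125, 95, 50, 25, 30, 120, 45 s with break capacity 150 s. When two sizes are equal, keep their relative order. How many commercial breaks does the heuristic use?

4

Sorted descending: 125, 120, 95, 50, 45, 45, 30, 30, 25.
  125 → break 1 (new)  [load 125/150]
  120 → break 2 (new)  [load 120/150]
  95 → break 3 (new)  [load 95/150]
  50 → break 3  [load 145/150]
  45 → break 4 (new)  [load 45/150]
  45 → break 4  [load 90/150]
  30 → break 2  [load 150/150]
  30 → break 4  [load 120/150]
  25 → break 1  [load 150/150]
4 commercial breaks opened.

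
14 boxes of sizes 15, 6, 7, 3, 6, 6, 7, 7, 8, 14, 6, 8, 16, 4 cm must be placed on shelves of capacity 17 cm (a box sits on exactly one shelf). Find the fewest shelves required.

8

Total = 16 + 15 + 14 + 8 + 8 + 7 + 7 + 7 + 6 + 6 + 6 + 6 + 4 + 3 = 113 cm.
Lower bound: ⌈113/17⌉ = 7 shelves.
A packing using 8 shelves:
  shelf 1: 16 = 16
  shelf 2: 15 = 15
  shelf 3: 14 + 3 = 17
  shelf 4: 8 + 8 = 16
  shelf 5: 7 + 7 = 14
  shelf 6: 7 + 6 + 4 = 17
  shelf 7: 6 + 6 = 12
  shelf 8: 6 = 6
No arrangement into 7 shelves stays within capacity, so 8 is optimal.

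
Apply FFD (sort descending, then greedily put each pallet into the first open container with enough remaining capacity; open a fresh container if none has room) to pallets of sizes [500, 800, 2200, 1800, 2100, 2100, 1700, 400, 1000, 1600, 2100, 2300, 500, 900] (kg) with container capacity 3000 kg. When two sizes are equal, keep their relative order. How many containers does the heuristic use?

8

Sorted descending: 2300, 2200, 2100, 2100, 2100, 1800, 1700, 1600, 1000, 900, 800, 500, 500, 400.
  2300 → container 1 (new)  [load 2300/3000]
  2200 → container 2 (new)  [load 2200/3000]
  2100 → container 3 (new)  [load 2100/3000]
  2100 → container 4 (new)  [load 2100/3000]
  2100 → container 5 (new)  [load 2100/3000]
  1800 → container 6 (new)  [load 1800/3000]
  1700 → container 7 (new)  [load 1700/3000]
  1600 → container 8 (new)  [load 1600/3000]
  1000 → container 6  [load 2800/3000]
  900 → container 3  [load 3000/3000]
  800 → container 2  [load 3000/3000]
  500 → container 1  [load 2800/3000]
  500 → container 4  [load 2600/3000]
  400 → container 4  [load 3000/3000]
8 containers opened.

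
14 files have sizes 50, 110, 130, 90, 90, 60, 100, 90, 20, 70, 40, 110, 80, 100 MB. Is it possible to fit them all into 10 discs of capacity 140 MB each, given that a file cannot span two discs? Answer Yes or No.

A valid assignment using 10 discs:
  disc 1: 130 = 130
  disc 2: 110 + 20 = 130
  disc 3: 110 = 110
  disc 4: 100 + 40 = 140
  disc 5: 100 = 100
  disc 6: 90 + 50 = 140
  disc 7: 90 = 90
  disc 8: 90 = 90
  disc 9: 80 + 60 = 140
  disc 10: 70 = 70
Every load is within 140 MB, so 10 discs suffice.

Yes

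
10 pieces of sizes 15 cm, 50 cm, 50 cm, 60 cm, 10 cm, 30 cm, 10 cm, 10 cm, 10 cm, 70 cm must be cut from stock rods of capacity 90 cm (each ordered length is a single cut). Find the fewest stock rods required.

Total = 70 + 60 + 50 + 50 + 30 + 15 + 10 + 10 + 10 + 10 = 315 cm.
Lower bound: ⌈315/90⌉ = 4 stock rods.
A packing using 4 stock rods:
  stock rod 1: 70 + 15 = 85
  stock rod 2: 60 + 30 = 90
  stock rod 3: 50 + 10 + 10 + 10 + 10 = 90
  stock rod 4: 50 = 50
This matches the lower bound, so 4 is optimal.

4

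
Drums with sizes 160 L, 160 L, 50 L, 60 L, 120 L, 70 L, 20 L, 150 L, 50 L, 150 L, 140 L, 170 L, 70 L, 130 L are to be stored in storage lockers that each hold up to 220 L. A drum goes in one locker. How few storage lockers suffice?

Total = 170 + 160 + 160 + 150 + 150 + 140 + 130 + 120 + 70 + 70 + 60 + 50 + 50 + 20 = 1500 L.
Lower bound: ⌈1500/220⌉ = 7 storage lockers.
Also, 8 drums each exceed 110 L, and no two of those can share a locker, so at least 8 storage lockers are needed.
A packing using 8 storage lockers:
  locker 1: 170 + 50 = 220
  locker 2: 160 + 60 = 220
  locker 3: 160 + 50 = 210
  locker 4: 150 + 70 = 220
  locker 5: 150 + 70 = 220
  locker 6: 140 + 20 = 160
  locker 7: 130 = 130
  locker 8: 120 = 120
This matches the lower bound, so 8 is optimal.

8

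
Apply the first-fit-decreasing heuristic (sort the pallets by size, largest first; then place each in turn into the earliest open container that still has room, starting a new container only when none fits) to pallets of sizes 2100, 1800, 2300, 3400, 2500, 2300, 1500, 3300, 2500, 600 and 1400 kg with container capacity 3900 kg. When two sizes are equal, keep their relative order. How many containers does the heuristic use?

Sorted descending: 3400, 3300, 2500, 2500, 2300, 2300, 2100, 1800, 1500, 1400, 600.
  3400 → container 1 (new)  [load 3400/3900]
  3300 → container 2 (new)  [load 3300/3900]
  2500 → container 3 (new)  [load 2500/3900]
  2500 → container 4 (new)  [load 2500/3900]
  2300 → container 5 (new)  [load 2300/3900]
  2300 → container 6 (new)  [load 2300/3900]
  2100 → container 7 (new)  [load 2100/3900]
  1800 → container 7  [load 3900/3900]
  1500 → container 5  [load 3800/3900]
  1400 → container 3  [load 3900/3900]
  600 → container 2  [load 3900/3900]
7 containers opened.

7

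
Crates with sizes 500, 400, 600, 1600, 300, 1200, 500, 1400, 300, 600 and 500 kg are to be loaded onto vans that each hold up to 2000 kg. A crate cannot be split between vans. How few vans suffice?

Total = 1600 + 1400 + 1200 + 600 + 600 + 500 + 500 + 500 + 400 + 300 + 300 = 7900 kg.
Lower bound: ⌈7900/2000⌉ = 4 vans.
A packing using 4 vans:
  van 1: 1600 + 400 = 2000
  van 2: 1400 + 600 = 2000
  van 3: 1200 + 500 + 300 = 2000
  van 4: 600 + 500 + 500 + 300 = 1900
This matches the lower bound, so 4 is optimal.

4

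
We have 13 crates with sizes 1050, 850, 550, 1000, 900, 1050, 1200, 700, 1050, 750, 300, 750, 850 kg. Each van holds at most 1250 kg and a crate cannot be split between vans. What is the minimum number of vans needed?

11

Total = 1200 + 1050 + 1050 + 1050 + 1000 + 900 + 850 + 850 + 750 + 750 + 700 + 550 + 300 = 11000 kg.
Lower bound: ⌈11000/1250⌉ = 9 vans.
Also, 11 crates each exceed 625 kg, and no two of those can share a van, so at least 11 vans are needed.
A packing using 11 vans:
  van 1: 1200 = 1200
  van 2: 1050 = 1050
  van 3: 1050 = 1050
  van 4: 1050 = 1050
  van 5: 1000 = 1000
  van 6: 900 + 300 = 1200
  van 7: 850 = 850
  van 8: 850 = 850
  van 9: 750 = 750
  van 10: 750 = 750
  van 11: 700 + 550 = 1250
This matches the lower bound, so 11 is optimal.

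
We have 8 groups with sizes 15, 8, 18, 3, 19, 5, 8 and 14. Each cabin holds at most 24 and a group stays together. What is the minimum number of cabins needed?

Total = 19 + 18 + 15 + 14 + 8 + 8 + 5 + 3 = 90.
Lower bound: ⌈90/24⌉ = 4 cabins.
A packing using 4 cabins:
  cabin 1: 19 + 5 = 24
  cabin 2: 18 + 3 = 21
  cabin 3: 15 + 8 = 23
  cabin 4: 14 + 8 = 22
This matches the lower bound, so 4 is optimal.

4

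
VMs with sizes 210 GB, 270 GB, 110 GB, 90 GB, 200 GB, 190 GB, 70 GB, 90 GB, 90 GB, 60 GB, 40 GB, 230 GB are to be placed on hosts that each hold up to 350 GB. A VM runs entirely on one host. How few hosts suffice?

Total = 270 + 230 + 210 + 200 + 190 + 110 + 90 + 90 + 90 + 70 + 60 + 40 = 1650 GB.
Lower bound: ⌈1650/350⌉ = 5 hosts.
A packing using 5 hosts:
  host 1: 270 + 70 = 340
  host 2: 230 + 110 = 340
  host 3: 210 + 90 + 40 = 340
  host 4: 200 + 90 + 60 = 350
  host 5: 190 + 90 = 280
This matches the lower bound, so 5 is optimal.

5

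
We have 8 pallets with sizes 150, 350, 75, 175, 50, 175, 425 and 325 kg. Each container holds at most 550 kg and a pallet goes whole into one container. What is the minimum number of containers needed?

4

Total = 425 + 350 + 325 + 175 + 175 + 150 + 75 + 50 = 1725 kg.
Lower bound: ⌈1725/550⌉ = 4 containers.
A packing using 4 containers:
  container 1: 425 + 75 + 50 = 550
  container 2: 350 + 175 = 525
  container 3: 325 + 175 = 500
  container 4: 150 = 150
This matches the lower bound, so 4 is optimal.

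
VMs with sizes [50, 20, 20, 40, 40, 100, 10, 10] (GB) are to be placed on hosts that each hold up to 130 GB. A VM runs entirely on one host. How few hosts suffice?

3

Total = 100 + 50 + 40 + 40 + 20 + 20 + 10 + 10 = 290 GB.
Lower bound: ⌈290/130⌉ = 3 hosts.
A packing using 3 hosts:
  host 1: 100 + 20 + 10 = 130
  host 2: 50 + 40 + 40 = 130
  host 3: 20 + 10 = 30
This matches the lower bound, so 3 is optimal.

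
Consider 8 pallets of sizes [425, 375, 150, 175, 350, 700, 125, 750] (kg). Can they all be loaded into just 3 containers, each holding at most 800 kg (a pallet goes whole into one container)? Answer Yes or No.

Total = 3050 kg; ⌈3050/800⌉ = 4.
At least 4 containers are required, but only 3 are allowed.

No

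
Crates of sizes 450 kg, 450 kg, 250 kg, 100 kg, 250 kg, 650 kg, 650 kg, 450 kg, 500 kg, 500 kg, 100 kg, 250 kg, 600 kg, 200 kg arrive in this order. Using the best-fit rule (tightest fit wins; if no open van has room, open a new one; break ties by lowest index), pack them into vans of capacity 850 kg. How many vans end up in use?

8

  450 → van 1 (new)  [load 450/850]
  450 → van 2 (new)  [load 450/850]
  250 → van 1  [load 700/850]
  100 → van 1  [load 800/850]
  250 → van 2  [load 700/850]
  650 → van 3 (new)  [load 650/850]
  650 → van 4 (new)  [load 650/850]
  450 → van 5 (new)  [load 450/850]
  500 → van 6 (new)  [load 500/850]
  500 → van 7 (new)  [load 500/850]
  100 → van 2  [load 800/850]
  250 → van 6  [load 750/850]
  600 → van 8 (new)  [load 600/850]
  200 → van 3  [load 850/850]
8 vans opened.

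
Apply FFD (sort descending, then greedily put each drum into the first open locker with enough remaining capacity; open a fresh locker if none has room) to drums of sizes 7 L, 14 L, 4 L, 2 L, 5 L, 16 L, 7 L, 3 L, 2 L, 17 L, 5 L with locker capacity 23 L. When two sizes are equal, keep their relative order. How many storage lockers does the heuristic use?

Sorted descending: 17, 16, 14, 7, 7, 5, 5, 4, 3, 2, 2.
  17 → locker 1 (new)  [load 17/23]
  16 → locker 2 (new)  [load 16/23]
  14 → locker 3 (new)  [load 14/23]
  7 → locker 2  [load 23/23]
  7 → locker 3  [load 21/23]
  5 → locker 1  [load 22/23]
  5 → locker 4 (new)  [load 5/23]
  4 → locker 4  [load 9/23]
  3 → locker 4  [load 12/23]
  2 → locker 3  [load 23/23]
  2 → locker 4  [load 14/23]
4 storage lockers opened.

4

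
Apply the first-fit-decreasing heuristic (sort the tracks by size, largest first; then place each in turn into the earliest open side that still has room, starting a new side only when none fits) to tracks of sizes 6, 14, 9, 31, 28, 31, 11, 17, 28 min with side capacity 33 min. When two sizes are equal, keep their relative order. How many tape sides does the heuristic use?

6

Sorted descending: 31, 31, 28, 28, 17, 14, 11, 9, 6.
  31 → side 1 (new)  [load 31/33]
  31 → side 2 (new)  [load 31/33]
  28 → side 3 (new)  [load 28/33]
  28 → side 4 (new)  [load 28/33]
  17 → side 5 (new)  [load 17/33]
  14 → side 5  [load 31/33]
  11 → side 6 (new)  [load 11/33]
  9 → side 6  [load 20/33]
  6 → side 6  [load 26/33]
6 tape sides opened.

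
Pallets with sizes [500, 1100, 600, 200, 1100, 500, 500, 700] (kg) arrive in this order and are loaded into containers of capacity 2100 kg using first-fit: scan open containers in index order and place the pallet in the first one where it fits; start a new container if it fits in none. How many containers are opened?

  500 → container 1 (new)  [load 500/2100]
  1100 → container 1  [load 1600/2100]
  600 → container 2 (new)  [load 600/2100]
  200 → container 1  [load 1800/2100]
  1100 → container 2  [load 1700/2100]
  500 → container 3 (new)  [load 500/2100]
  500 → container 3  [load 1000/2100]
  700 → container 3  [load 1700/2100]
3 containers opened.

3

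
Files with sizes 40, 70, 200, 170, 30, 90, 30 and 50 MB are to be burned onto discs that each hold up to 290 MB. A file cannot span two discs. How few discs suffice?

Total = 200 + 170 + 90 + 70 + 50 + 40 + 30 + 30 = 680 MB.
Lower bound: ⌈680/290⌉ = 3 discs.
A packing using 3 discs:
  disc 1: 200 + 90 = 290
  disc 2: 170 + 70 + 50 = 290
  disc 3: 40 + 30 + 30 = 100
This matches the lower bound, so 3 is optimal.

3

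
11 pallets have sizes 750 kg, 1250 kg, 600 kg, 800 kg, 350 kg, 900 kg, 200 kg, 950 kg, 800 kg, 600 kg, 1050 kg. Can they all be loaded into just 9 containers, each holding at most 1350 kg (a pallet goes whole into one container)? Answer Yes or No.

A valid assignment using 8 containers:
  container 1: 1250 = 1250
  container 2: 1050 + 200 = 1250
  container 3: 950 + 350 = 1300
  container 4: 900 = 900
  container 5: 800 = 800
  container 6: 800 = 800
  container 7: 750 + 600 = 1350
  container 8: 600 = 600
That uses only 8 ≤ 9, so 9 containers are enough.

Yes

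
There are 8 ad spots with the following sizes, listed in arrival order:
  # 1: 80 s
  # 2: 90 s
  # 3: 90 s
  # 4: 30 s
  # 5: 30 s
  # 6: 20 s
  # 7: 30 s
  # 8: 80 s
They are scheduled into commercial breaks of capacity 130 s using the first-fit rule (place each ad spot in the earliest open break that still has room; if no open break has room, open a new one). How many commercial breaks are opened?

  80 → break 1 (new)  [load 80/130]
  90 → break 2 (new)  [load 90/130]
  90 → break 3 (new)  [load 90/130]
  30 → break 1  [load 110/130]
  30 → break 2  [load 120/130]
  20 → break 1  [load 130/130]
  30 → break 3  [load 120/130]
  80 → break 4 (new)  [load 80/130]
4 commercial breaks opened.

4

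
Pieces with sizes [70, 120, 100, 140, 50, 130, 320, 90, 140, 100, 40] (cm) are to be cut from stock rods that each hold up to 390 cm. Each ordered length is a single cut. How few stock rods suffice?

Total = 320 + 140 + 140 + 130 + 120 + 100 + 100 + 90 + 70 + 50 + 40 = 1300 cm.
Lower bound: ⌈1300/390⌉ = 4 stock rods.
A packing using 4 stock rods:
  stock rod 1: 320 + 70 = 390
  stock rod 2: 140 + 140 + 100 = 380
  stock rod 3: 130 + 120 + 100 + 40 = 390
  stock rod 4: 90 + 50 = 140
This matches the lower bound, so 4 is optimal.

4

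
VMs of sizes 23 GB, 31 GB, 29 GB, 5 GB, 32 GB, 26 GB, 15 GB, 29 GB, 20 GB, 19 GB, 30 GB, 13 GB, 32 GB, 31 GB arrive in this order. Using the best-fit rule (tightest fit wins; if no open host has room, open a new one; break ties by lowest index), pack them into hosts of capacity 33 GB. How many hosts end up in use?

  23 → host 1 (new)  [load 23/33]
  31 → host 2 (new)  [load 31/33]
  29 → host 3 (new)  [load 29/33]
  5 → host 1  [load 28/33]
  32 → host 4 (new)  [load 32/33]
  26 → host 5 (new)  [load 26/33]
  15 → host 6 (new)  [load 15/33]
  29 → host 7 (new)  [load 29/33]
  20 → host 8 (new)  [load 20/33]
  19 → host 9 (new)  [load 19/33]
  30 → host 10 (new)  [load 30/33]
  13 → host 8  [load 33/33]
  32 → host 11 (new)  [load 32/33]
  31 → host 12 (new)  [load 31/33]
12 hosts opened.

12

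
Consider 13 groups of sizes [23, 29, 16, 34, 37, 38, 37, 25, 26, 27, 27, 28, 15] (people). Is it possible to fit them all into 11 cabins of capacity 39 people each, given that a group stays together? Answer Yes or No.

Total = 362 people; ⌈362/39⌉ = 10.
11 groups each exceed half the capacity and cannot share a cabin, forcing at least 11 cabins.
The bound of 11 does not rule out 11, but exhaustive search shows no assignment into 11 cabins of capacity 39 people exists — the minimum is 12.

No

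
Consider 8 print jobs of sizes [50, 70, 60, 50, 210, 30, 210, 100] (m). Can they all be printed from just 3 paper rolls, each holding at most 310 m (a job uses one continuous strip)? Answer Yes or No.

Yes

A valid assignment using 3 paper rolls:
  roll 1: 210 + 100 = 310
  roll 2: 210 + 70 + 30 = 310
  roll 3: 60 + 50 + 50 = 160
Every load is within 310 m, so 3 paper rolls suffice.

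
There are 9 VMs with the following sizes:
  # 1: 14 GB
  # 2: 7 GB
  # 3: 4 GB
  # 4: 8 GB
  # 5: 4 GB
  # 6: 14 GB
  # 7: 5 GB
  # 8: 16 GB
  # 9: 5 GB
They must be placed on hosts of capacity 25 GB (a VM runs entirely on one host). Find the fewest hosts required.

Total = 16 + 14 + 14 + 8 + 7 + 5 + 5 + 4 + 4 = 77 GB.
Lower bound: ⌈77/25⌉ = 4 hosts.
A packing using 4 hosts:
  host 1: 16 + 8 = 24
  host 2: 14 + 7 + 4 = 25
  host 3: 14 + 5 + 5 = 24
  host 4: 4 = 4
This matches the lower bound, so 4 is optimal.

4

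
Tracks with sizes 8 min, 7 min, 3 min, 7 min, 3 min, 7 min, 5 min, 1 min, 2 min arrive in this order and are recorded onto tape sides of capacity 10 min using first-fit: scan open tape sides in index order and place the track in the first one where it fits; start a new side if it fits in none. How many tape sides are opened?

5

  8 → side 1 (new)  [load 8/10]
  7 → side 2 (new)  [load 7/10]
  3 → side 2  [load 10/10]
  7 → side 3 (new)  [load 7/10]
  3 → side 3  [load 10/10]
  7 → side 4 (new)  [load 7/10]
  5 → side 5 (new)  [load 5/10]
  1 → side 1  [load 9/10]
  2 → side 4  [load 9/10]
5 tape sides opened.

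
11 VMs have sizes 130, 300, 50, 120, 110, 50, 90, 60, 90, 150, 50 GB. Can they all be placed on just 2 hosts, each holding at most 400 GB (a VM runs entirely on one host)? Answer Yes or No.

No

Total = 1200 GB; ⌈1200/400⌉ = 3.
At least 3 hosts are required, but only 2 are allowed.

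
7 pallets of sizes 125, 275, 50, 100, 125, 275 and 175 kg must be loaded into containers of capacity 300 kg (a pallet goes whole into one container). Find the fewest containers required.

Total = 275 + 275 + 175 + 125 + 125 + 100 + 50 = 1125 kg.
Lower bound: ⌈1125/300⌉ = 4 containers.
A packing using 4 containers:
  container 1: 275 = 275
  container 2: 275 = 275
  container 3: 175 + 125 = 300
  container 4: 125 + 100 + 50 = 275
This matches the lower bound, so 4 is optimal.

4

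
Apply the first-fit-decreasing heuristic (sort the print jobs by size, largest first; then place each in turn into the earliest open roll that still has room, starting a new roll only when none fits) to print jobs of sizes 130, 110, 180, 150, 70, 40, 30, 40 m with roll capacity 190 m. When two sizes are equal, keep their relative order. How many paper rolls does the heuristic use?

Sorted descending: 180, 150, 130, 110, 70, 40, 40, 30.
  180 → roll 1 (new)  [load 180/190]
  150 → roll 2 (new)  [load 150/190]
  130 → roll 3 (new)  [load 130/190]
  110 → roll 4 (new)  [load 110/190]
  70 → roll 4  [load 180/190]
  40 → roll 2  [load 190/190]
  40 → roll 3  [load 170/190]
  30 → roll 5 (new)  [load 30/190]
5 paper rolls opened.

5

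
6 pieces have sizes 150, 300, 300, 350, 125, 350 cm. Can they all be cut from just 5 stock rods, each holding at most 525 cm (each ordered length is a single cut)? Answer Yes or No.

A valid assignment using 4 stock rods:
  stock rod 1: 350 + 150 = 500
  stock rod 2: 350 + 125 = 475
  stock rod 3: 300 = 300
  stock rod 4: 300 = 300
That uses only 4 ≤ 5, so 5 stock rods are enough.

Yes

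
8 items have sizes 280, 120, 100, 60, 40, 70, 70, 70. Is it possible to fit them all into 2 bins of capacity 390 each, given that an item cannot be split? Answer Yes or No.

No

Total = 810; ⌈810/390⌉ = 3.
At least 3 bins are required, but only 2 are allowed.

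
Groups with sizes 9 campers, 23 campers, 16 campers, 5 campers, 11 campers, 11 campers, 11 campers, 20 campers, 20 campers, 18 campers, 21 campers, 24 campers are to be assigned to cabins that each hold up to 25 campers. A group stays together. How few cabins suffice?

9

Total = 24 + 23 + 21 + 20 + 20 + 18 + 16 + 11 + 11 + 11 + 9 + 5 = 189 campers.
Lower bound: ⌈189/25⌉ = 8 cabins.
A packing using 9 cabins:
  cabin 1: 24 = 24
  cabin 2: 23 = 23
  cabin 3: 21 = 21
  cabin 4: 20 + 5 = 25
  cabin 5: 20 = 20
  cabin 6: 18 = 18
  cabin 7: 16 + 9 = 25
  cabin 8: 11 + 11 = 22
  cabin 9: 11 = 11
No arrangement into 8 cabins stays within capacity, so 9 is optimal.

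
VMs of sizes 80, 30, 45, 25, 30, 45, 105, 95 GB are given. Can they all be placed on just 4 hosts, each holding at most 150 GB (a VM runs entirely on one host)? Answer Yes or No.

Yes

A valid assignment using 4 hosts:
  host 1: 105 + 45 = 150
  host 2: 95 + 45 = 140
  host 3: 80 + 30 + 30 = 140
  host 4: 25 = 25
Every load is within 150 GB, so 4 hosts suffice.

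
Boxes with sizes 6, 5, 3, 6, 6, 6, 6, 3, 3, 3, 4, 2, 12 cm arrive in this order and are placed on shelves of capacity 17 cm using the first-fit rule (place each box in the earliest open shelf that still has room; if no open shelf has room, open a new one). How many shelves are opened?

  6 → shelf 1 (new)  [load 6/17]
  5 → shelf 1  [load 11/17]
  3 → shelf 1  [load 14/17]
  6 → shelf 2 (new)  [load 6/17]
  6 → shelf 2  [load 12/17]
  6 → shelf 3 (new)  [load 6/17]
  6 → shelf 3  [load 12/17]
  3 → shelf 1  [load 17/17]
  3 → shelf 2  [load 15/17]
  3 → shelf 3  [load 15/17]
  4 → shelf 4 (new)  [load 4/17]
  2 → shelf 2  [load 17/17]
  12 → shelf 4  [load 16/17]
4 shelves opened.

4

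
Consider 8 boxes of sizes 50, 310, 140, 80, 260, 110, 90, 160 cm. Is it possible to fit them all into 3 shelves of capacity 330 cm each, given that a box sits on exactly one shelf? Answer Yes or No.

Total = 1200 cm; ⌈1200/330⌉ = 4.
At least 4 shelves are required, but only 3 are allowed.

No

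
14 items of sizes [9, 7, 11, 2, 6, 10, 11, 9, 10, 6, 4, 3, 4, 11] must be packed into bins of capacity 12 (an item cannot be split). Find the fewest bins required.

Total = 11 + 11 + 11 + 10 + 10 + 9 + 9 + 7 + 6 + 6 + 4 + 4 + 3 + 2 = 103.
Lower bound: ⌈103/12⌉ = 9 bins.
A packing using 10 bins:
  bin 1: 11 = 11
  bin 2: 11 = 11
  bin 3: 11 = 11
  bin 4: 10 + 2 = 12
  bin 5: 10 = 10
  bin 6: 9 + 3 = 12
  bin 7: 9 = 9
  bin 8: 7 + 4 = 11
  bin 9: 6 + 6 = 12
  bin 10: 4 = 4
No arrangement into 9 bins stays within capacity, so 10 is optimal.

10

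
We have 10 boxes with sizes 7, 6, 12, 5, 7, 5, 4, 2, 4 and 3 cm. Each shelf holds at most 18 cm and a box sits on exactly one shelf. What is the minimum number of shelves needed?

4

Total = 12 + 7 + 7 + 6 + 5 + 5 + 4 + 4 + 3 + 2 = 55 cm.
Lower bound: ⌈55/18⌉ = 4 shelves.
A packing using 4 shelves:
  shelf 1: 12 + 6 = 18
  shelf 2: 7 + 7 + 4 = 18
  shelf 3: 5 + 5 + 4 + 3 = 17
  shelf 4: 2 = 2
This matches the lower bound, so 4 is optimal.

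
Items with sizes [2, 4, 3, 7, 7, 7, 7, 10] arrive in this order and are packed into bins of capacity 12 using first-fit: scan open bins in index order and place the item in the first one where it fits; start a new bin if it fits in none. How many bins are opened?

  2 → bin 1 (new)  [load 2/12]
  4 → bin 1  [load 6/12]
  3 → bin 1  [load 9/12]
  7 → bin 2 (new)  [load 7/12]
  7 → bin 3 (new)  [load 7/12]
  7 → bin 4 (new)  [load 7/12]
  7 → bin 5 (new)  [load 7/12]
  10 → bin 6 (new)  [load 10/12]
6 bins opened.

6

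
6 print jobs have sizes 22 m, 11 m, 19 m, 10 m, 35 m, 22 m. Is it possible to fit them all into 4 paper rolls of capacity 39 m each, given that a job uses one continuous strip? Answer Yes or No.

A valid assignment using 4 paper rolls:
  roll 1: 35 = 35
  roll 2: 22 + 11 = 33
  roll 3: 22 + 10 = 32
  roll 4: 19 = 19
Every load is within 39 m, so 4 paper rolls suffice.

Yes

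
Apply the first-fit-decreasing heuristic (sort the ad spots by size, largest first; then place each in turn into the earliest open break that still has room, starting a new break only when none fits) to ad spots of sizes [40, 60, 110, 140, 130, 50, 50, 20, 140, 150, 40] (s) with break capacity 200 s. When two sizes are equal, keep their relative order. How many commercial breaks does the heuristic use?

5

Sorted descending: 150, 140, 140, 130, 110, 60, 50, 50, 40, 40, 20.
  150 → break 1 (new)  [load 150/200]
  140 → break 2 (new)  [load 140/200]
  140 → break 3 (new)  [load 140/200]
  130 → break 4 (new)  [load 130/200]
  110 → break 5 (new)  [load 110/200]
  60 → break 2  [load 200/200]
  50 → break 1  [load 200/200]
  50 → break 3  [load 190/200]
  40 → break 4  [load 170/200]
  40 → break 5  [load 150/200]
  20 → break 4  [load 190/200]
5 commercial breaks opened.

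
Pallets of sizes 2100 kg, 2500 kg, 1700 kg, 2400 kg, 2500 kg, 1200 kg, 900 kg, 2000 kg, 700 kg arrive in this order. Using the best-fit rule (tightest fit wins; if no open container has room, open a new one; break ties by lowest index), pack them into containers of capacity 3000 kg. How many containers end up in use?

6

  2100 → container 1 (new)  [load 2100/3000]
  2500 → container 2 (new)  [load 2500/3000]
  1700 → container 3 (new)  [load 1700/3000]
  2400 → container 4 (new)  [load 2400/3000]
  2500 → container 5 (new)  [load 2500/3000]
  1200 → container 3  [load 2900/3000]
  900 → container 1  [load 3000/3000]
  2000 → container 6 (new)  [load 2000/3000]
  700 → container 6  [load 2700/3000]
6 containers opened.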